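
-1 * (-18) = 18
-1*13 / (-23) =13 / 23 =0.57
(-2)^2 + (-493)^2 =243053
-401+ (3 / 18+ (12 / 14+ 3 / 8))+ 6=-66125 / 168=-393.60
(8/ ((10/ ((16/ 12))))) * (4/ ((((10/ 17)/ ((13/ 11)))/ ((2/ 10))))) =7072/ 4125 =1.71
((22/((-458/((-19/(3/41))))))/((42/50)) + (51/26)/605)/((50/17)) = 57298415459/11346835500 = 5.05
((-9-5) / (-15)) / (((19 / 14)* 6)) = 98 / 855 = 0.11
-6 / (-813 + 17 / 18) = 108 / 14617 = 0.01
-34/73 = -0.47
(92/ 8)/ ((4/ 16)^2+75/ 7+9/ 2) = 1288/ 1711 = 0.75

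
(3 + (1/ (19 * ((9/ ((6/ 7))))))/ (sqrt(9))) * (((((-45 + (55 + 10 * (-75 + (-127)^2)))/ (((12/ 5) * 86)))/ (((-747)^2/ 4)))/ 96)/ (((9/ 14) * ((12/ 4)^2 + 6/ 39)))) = 986727625/ 33304593066192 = 0.00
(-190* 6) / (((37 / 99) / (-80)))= 9028800 / 37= 244021.62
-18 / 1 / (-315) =0.06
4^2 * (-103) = -1648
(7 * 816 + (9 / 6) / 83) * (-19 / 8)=-18015705 / 1328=-13566.04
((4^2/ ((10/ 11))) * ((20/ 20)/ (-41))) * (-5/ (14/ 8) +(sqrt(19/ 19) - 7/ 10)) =7876/ 7175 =1.10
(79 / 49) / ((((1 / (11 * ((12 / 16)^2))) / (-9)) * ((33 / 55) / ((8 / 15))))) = -7821 / 98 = -79.81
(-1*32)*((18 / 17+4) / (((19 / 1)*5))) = -2752 / 1615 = -1.70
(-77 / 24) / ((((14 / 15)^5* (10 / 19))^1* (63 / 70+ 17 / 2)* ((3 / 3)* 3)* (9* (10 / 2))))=-391875 / 57777664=-0.01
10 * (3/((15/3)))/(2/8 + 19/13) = 312/89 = 3.51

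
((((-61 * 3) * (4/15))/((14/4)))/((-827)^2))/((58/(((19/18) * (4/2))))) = -4636/6247691415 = -0.00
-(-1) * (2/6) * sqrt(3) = sqrt(3)/3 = 0.58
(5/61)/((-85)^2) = 1/88145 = 0.00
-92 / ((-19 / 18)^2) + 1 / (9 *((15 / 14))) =-4019026 / 48735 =-82.47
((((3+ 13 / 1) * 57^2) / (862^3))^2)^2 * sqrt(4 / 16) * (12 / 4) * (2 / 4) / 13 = 1337149885344012 / 534159054182702092298485113881293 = 0.00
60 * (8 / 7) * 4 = 1920 / 7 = 274.29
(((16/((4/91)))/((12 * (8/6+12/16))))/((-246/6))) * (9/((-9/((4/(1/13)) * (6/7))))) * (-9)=-146016/1025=-142.45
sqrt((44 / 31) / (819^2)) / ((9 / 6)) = 4 * sqrt(341) / 76167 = 0.00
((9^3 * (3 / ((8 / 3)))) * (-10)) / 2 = -32805 / 8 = -4100.62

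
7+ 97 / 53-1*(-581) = 31261 / 53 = 589.83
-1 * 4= -4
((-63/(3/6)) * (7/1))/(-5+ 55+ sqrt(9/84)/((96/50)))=-37933056/2150375+ 28224 * sqrt(21)/2150375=-17.58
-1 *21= -21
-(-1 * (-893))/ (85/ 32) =-28576/ 85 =-336.19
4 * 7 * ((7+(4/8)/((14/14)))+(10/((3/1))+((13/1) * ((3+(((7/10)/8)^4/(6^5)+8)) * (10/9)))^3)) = 661387413553037074415852799880598946584179/5888655348399321787662336000000000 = 112315524.41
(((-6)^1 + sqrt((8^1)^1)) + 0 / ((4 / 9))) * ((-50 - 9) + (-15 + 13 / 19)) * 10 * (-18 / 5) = -300888 / 19 + 100296 * sqrt(2) / 19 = -8370.95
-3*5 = -15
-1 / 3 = -0.33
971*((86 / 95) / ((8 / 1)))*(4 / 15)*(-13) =-542789 / 1425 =-380.90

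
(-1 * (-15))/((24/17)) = 10.62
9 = 9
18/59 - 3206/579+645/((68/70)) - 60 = 695419247/1161474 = 598.74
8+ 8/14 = 60/7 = 8.57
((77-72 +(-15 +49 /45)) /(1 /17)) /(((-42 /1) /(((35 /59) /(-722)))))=-0.00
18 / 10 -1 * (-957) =4794 / 5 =958.80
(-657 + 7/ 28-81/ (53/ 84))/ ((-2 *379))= 166447/ 160696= 1.04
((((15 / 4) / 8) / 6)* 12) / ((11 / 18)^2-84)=-243 / 21676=-0.01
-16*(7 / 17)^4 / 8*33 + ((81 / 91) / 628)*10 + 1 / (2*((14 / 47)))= -976443991 / 4773058108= -0.20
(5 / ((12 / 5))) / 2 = 25 / 24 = 1.04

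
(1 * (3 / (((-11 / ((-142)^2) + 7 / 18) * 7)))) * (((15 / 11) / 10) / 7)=816642 / 37986025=0.02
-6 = -6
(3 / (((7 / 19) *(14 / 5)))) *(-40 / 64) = -1.82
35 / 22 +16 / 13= 807 / 286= 2.82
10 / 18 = 5 / 9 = 0.56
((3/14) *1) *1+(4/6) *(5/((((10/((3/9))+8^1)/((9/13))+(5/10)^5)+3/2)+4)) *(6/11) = 654873/2679754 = 0.24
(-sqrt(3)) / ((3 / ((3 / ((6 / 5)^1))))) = -5 * sqrt(3) / 6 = -1.44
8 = 8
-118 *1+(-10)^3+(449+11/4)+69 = -2389/4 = -597.25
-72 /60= -6 /5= -1.20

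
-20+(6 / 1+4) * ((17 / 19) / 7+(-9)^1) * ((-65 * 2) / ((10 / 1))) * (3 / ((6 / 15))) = 8630.38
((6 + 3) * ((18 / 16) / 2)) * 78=3159 / 8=394.88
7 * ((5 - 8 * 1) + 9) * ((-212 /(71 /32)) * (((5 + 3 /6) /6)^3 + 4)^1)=-12232612 /639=-19143.37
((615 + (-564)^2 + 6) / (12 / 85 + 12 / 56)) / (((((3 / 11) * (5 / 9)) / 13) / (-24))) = -86777715024 / 47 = -1846334362.21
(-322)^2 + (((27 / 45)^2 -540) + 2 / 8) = 10314461 / 100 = 103144.61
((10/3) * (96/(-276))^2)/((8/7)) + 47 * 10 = 746450/1587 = 470.35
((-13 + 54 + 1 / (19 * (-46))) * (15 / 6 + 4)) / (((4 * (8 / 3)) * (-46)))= -1397487 / 2573056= -0.54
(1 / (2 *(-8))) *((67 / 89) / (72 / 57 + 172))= -1273 / 4687808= -0.00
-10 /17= -0.59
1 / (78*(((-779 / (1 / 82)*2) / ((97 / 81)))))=-97 / 807162408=-0.00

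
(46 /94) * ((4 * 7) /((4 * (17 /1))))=161 /799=0.20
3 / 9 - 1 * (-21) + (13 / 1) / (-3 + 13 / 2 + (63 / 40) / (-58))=606128 / 24171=25.08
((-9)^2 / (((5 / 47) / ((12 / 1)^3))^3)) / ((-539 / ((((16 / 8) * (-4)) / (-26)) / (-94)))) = 1846468677206016 / 875875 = 2108141775.03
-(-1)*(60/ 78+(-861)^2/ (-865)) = -9628523/ 11245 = -856.25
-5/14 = -0.36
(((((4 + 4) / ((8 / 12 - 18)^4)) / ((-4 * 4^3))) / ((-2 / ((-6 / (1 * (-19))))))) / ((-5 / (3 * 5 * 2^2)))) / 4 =-729 / 4445462528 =-0.00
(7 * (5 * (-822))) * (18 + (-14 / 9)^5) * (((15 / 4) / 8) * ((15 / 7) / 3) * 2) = -4495809125 / 26244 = -171308.08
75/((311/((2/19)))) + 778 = 4597352/5909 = 778.03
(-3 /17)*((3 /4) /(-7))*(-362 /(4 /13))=-21177 /952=-22.24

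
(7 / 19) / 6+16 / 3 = 205 / 38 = 5.39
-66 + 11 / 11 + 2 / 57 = -3703 / 57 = -64.96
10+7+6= 23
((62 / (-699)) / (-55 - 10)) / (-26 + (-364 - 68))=-0.00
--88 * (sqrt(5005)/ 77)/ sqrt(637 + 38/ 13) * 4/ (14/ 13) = 2704 * sqrt(3202815)/ 407631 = 11.87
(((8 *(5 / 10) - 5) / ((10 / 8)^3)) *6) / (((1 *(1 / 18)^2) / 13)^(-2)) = -8 / 46200375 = -0.00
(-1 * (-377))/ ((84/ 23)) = 103.23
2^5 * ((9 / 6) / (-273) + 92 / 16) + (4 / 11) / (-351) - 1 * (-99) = 7643861 / 27027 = 282.82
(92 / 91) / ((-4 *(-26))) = 23 / 2366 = 0.01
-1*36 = -36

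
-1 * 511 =-511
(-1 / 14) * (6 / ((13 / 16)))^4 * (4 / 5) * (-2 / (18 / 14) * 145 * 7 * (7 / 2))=26820476928 / 28561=939059.45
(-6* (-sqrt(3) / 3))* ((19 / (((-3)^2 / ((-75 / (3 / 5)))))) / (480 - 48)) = -2375* sqrt(3) / 1944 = -2.12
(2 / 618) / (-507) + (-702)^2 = 77204153051 / 156663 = 492804.00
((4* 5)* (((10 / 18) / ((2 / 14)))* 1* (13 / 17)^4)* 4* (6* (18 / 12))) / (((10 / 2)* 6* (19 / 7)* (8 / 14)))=97964230 / 4760697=20.58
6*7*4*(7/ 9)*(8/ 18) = 1568/ 27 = 58.07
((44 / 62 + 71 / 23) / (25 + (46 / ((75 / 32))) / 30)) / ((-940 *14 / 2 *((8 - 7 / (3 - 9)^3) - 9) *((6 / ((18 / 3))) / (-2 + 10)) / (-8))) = -0.00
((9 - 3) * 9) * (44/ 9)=264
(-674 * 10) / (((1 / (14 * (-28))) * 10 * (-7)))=-37744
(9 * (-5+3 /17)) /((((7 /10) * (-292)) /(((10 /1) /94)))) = 0.02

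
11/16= 0.69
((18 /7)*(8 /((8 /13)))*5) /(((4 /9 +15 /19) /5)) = 1000350 /1477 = 677.29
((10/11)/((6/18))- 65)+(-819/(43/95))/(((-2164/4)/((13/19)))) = -15349570/255893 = -59.98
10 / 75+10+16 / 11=1912 / 165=11.59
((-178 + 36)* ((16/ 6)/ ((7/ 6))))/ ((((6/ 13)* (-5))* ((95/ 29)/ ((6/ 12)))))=214136/ 9975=21.47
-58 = -58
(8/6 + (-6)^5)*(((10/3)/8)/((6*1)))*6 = -29155/9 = -3239.44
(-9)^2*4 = 324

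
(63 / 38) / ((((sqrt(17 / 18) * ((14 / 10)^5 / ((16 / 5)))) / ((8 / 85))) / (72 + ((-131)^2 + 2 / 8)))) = 3722382000 * sqrt(34) / 13183891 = 1646.33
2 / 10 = 1 / 5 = 0.20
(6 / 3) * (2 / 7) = 0.57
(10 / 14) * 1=5 / 7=0.71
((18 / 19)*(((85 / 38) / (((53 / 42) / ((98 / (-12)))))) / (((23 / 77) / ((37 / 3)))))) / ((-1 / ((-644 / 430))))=-697725798 / 822719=-848.07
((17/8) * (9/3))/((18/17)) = 289/48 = 6.02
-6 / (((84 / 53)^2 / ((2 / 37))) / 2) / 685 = -2809 / 7451430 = -0.00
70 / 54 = 35 / 27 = 1.30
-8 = -8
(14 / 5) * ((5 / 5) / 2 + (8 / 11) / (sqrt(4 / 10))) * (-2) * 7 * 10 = -1568 * sqrt(10) / 11 - 196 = -646.77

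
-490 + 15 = -475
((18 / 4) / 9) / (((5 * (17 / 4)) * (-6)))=-1 / 255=-0.00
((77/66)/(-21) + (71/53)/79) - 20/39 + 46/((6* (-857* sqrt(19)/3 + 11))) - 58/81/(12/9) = -22321529648153/20506494640554 - 19711* sqrt(19)/13953442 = -1.09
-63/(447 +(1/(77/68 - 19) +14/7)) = -76545/545467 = -0.14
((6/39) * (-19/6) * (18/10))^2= 0.77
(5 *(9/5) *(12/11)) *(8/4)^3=78.55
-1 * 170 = -170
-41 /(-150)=41 /150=0.27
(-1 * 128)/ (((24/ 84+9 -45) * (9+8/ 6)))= 1344/ 3875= 0.35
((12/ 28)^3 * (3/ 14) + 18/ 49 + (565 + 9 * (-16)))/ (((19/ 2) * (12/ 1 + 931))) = 2023487/ 43018717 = 0.05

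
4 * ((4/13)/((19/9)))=0.58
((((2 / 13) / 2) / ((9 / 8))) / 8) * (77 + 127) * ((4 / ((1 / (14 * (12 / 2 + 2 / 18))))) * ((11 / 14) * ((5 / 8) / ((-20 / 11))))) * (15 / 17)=-33275 / 234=-142.20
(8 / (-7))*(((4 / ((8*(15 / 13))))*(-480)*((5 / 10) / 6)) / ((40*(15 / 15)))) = 52 / 105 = 0.50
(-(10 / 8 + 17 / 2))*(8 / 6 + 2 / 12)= -117 / 8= -14.62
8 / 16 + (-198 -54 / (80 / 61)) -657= -35827 / 40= -895.68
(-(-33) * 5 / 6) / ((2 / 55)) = 3025 / 4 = 756.25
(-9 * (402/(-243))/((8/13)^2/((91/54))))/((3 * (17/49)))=50489257/793152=63.66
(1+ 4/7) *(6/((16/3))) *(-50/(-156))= 825/1456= 0.57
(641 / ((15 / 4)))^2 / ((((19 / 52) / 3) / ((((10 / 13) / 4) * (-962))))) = -12648560704 / 285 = -44380914.75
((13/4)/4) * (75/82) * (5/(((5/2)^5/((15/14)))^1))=117/2870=0.04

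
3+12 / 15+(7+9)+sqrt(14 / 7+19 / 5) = sqrt(145) / 5+99 / 5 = 22.21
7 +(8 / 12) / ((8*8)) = 673 / 96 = 7.01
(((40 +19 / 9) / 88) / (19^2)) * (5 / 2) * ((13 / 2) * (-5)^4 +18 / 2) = 15430985 / 1143648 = 13.49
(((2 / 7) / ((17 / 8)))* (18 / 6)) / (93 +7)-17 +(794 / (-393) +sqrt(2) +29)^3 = 112526575* sqrt(2) / 51483 +3572444360477984 / 180577909575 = 22874.45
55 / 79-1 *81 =-6344 / 79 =-80.30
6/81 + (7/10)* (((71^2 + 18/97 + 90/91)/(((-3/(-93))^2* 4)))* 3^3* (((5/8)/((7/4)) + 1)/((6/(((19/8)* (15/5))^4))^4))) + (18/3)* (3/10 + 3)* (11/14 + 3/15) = 454065178816864819735584316272370296139901/429335358236633176473600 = 1057600242108644392.17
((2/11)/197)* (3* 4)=24/2167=0.01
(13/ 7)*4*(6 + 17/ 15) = 52.99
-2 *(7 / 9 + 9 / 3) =-68 / 9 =-7.56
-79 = -79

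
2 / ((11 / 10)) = 20 / 11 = 1.82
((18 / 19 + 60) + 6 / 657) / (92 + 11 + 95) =126820 / 411939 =0.31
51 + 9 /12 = 51.75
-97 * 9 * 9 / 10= -7857 / 10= -785.70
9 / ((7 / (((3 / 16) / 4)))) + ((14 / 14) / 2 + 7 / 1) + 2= 4283 / 448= 9.56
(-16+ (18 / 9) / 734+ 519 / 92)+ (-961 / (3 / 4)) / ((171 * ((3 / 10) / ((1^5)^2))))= -1836013361 / 51962796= -35.33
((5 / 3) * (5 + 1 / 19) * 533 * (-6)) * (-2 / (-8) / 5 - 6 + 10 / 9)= 7427888 / 57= 130313.82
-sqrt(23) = -4.80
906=906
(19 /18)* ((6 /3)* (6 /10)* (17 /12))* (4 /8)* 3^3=969 /40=24.22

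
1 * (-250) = -250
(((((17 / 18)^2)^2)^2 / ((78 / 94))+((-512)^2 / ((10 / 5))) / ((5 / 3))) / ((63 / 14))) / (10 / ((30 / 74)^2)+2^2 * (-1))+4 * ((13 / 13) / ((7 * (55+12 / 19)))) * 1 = 1250453592052863264397 / 4067131549183282944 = 307.45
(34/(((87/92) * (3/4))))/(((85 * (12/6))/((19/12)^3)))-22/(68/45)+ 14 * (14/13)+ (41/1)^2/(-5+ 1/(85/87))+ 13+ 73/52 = -41169840446/101230155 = -406.70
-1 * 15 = -15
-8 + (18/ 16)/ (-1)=-73/ 8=-9.12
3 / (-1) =-3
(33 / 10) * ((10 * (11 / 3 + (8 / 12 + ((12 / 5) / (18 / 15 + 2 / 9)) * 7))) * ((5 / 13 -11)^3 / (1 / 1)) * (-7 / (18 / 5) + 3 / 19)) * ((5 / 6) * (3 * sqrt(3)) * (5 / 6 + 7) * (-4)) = -1145627990375 * sqrt(3) / 12844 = -154491271.09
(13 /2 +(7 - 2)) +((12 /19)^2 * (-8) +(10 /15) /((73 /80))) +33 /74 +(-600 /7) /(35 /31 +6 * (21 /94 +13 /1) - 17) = 68461490318 /8415751491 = 8.13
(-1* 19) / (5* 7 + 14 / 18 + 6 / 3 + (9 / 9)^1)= -171 / 349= -0.49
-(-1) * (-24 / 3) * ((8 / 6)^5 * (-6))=16384 / 81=202.27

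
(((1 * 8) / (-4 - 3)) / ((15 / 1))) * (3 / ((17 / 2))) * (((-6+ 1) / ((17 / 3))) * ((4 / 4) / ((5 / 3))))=144 / 10115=0.01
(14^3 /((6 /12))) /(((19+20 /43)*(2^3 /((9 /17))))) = 29498 /1581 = 18.66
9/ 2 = 4.50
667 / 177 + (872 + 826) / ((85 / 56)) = 16887271 / 15045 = 1122.45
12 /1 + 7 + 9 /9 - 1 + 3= 22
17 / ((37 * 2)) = 0.23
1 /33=0.03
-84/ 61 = -1.38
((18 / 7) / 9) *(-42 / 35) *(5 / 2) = -6 / 7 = -0.86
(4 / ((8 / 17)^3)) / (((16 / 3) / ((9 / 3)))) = 44217 / 2048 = 21.59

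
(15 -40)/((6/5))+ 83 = 373/6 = 62.17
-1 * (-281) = 281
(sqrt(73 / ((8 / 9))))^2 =657 / 8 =82.12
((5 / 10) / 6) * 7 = 7 / 12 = 0.58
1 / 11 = 0.09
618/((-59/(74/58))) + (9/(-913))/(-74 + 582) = -10605357663/793568644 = -13.36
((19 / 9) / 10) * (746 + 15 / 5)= 14231 / 90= 158.12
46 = 46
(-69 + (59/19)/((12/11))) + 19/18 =-44527/684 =-65.10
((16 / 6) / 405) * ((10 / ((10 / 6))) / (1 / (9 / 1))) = 16 / 45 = 0.36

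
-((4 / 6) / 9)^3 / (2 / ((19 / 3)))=-76 / 59049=-0.00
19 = 19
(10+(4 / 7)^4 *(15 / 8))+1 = 11.20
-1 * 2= -2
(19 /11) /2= 19 /22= 0.86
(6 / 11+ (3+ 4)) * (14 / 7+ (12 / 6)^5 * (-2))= -5146 / 11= -467.82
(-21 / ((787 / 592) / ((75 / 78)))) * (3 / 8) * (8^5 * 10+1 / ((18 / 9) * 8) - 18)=-305512107075 / 163696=-1866338.26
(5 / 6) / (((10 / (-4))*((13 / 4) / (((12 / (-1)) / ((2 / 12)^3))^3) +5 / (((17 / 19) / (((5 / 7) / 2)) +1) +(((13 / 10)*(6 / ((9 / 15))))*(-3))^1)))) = 6524542255104 / 2757257629253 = 2.37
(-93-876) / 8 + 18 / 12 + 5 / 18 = -8593 / 72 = -119.35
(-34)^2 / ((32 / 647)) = 186983 / 8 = 23372.88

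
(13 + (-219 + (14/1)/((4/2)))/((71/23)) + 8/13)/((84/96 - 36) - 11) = 406568/340587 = 1.19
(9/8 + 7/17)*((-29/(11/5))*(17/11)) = -2755/88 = -31.31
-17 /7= -2.43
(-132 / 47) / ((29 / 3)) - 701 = -955859 / 1363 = -701.29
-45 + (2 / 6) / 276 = -37259 / 828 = -45.00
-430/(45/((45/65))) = -86/13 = -6.62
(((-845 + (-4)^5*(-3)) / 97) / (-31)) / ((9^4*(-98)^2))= -2227 / 189476614908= -0.00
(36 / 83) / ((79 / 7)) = 252 / 6557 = 0.04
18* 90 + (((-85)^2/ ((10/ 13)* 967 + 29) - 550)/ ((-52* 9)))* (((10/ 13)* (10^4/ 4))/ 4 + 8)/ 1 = 436400285/ 199758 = 2184.64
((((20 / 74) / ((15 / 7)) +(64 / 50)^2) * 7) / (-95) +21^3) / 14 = 8719274461 / 13181250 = 661.49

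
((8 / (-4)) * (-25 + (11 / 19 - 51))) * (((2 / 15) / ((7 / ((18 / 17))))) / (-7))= -34392 / 79135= -0.43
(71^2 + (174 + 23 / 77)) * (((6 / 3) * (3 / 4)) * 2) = 1204734 / 77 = 15645.90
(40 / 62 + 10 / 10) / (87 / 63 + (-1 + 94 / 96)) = 1.21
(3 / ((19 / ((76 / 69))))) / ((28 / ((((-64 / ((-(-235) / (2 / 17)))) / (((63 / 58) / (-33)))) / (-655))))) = -81664 / 8847147225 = -0.00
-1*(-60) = 60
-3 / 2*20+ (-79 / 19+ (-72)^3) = -7092361 / 19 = -373282.16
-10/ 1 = -10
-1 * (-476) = 476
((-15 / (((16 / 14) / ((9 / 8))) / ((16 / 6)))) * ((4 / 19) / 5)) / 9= -7 / 38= -0.18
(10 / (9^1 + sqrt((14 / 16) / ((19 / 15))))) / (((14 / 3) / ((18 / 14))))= 61560 / 199381 - 90 * sqrt(3990) / 199381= 0.28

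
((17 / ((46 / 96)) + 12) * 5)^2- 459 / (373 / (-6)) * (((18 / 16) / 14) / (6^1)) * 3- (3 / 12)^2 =622707288139 / 11049752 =56354.87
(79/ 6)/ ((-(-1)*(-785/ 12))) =-158/ 785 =-0.20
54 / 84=9 / 14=0.64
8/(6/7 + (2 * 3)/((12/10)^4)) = 12096/5671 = 2.13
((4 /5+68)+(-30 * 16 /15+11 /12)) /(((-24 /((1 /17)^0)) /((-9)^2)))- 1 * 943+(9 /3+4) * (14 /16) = -170267 /160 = -1064.17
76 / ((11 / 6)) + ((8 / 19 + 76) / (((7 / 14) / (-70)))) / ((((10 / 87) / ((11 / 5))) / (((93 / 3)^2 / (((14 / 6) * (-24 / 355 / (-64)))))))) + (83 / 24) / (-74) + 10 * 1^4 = -29635749794105827 / 371184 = -79841129450.91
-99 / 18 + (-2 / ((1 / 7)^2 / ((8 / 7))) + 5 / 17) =-3985 / 34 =-117.21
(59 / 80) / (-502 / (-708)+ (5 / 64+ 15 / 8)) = 41772 / 150785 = 0.28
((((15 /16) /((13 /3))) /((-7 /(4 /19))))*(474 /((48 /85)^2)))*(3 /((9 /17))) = -48515875 /885248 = -54.80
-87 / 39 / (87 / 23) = -23 / 39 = -0.59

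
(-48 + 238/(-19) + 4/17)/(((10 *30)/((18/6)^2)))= -29211/16150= -1.81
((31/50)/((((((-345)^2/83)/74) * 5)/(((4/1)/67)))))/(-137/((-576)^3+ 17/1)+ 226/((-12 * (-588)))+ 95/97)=2767111852072144864/7326156060181342290625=0.00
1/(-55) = -0.02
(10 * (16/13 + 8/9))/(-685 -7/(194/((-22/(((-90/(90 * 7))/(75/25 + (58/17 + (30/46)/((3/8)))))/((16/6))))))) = -94058960/3575610831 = -0.03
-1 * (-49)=49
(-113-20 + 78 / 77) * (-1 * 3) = 395.96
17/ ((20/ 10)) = 17/ 2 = 8.50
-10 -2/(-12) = -59/6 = -9.83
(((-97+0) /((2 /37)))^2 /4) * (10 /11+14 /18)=2151113807 /1584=1358026.39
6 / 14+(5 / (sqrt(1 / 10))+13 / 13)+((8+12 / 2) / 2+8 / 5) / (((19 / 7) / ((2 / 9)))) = 12764 / 5985+5 * sqrt(10) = 17.94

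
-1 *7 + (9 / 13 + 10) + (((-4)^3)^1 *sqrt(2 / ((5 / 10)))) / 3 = -1520 / 39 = -38.97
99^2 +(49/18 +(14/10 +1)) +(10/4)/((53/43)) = 23392439/2385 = 9808.15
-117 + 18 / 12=-231 / 2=-115.50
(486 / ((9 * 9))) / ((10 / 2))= 6 / 5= 1.20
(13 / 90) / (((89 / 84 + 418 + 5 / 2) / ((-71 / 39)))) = -994 / 1593495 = -0.00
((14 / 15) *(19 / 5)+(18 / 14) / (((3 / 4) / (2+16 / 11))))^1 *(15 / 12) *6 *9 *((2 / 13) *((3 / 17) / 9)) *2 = 328092 / 85085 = 3.86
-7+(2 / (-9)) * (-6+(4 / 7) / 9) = -3221 / 567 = -5.68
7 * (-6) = -42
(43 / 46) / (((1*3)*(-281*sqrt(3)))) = -43*sqrt(3) / 116334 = -0.00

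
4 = 4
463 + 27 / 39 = 6028 / 13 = 463.69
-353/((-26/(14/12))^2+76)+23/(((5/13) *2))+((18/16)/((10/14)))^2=71304267/2244800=31.76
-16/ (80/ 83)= -83/ 5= -16.60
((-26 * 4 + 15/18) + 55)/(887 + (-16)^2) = -289/6858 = -0.04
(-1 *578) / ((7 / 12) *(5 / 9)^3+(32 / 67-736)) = 338775048 / 431042815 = 0.79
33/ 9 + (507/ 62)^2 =813431/ 11532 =70.54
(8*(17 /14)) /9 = 68 /63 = 1.08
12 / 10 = 6 / 5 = 1.20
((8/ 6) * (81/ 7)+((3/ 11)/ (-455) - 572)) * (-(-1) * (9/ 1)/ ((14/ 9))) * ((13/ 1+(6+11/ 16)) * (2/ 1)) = -290104821/ 2288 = -126794.07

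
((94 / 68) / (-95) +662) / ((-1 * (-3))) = 2138213 / 9690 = 220.66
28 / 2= 14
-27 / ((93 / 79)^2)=-18723 / 961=-19.48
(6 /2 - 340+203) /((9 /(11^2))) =-16214 /9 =-1801.56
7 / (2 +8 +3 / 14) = 98 / 143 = 0.69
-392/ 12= -98/ 3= -32.67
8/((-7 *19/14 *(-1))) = 16/19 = 0.84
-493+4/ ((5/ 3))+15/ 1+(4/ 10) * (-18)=-2414/ 5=-482.80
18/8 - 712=-2839/4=-709.75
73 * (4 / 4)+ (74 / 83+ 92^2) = 708645 / 83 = 8537.89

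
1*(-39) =-39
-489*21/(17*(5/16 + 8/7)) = -7056/17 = -415.06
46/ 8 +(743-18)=2923/ 4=730.75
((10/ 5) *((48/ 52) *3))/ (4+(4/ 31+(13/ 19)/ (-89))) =419368/ 312065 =1.34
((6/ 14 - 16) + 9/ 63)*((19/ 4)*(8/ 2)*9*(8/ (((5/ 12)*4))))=-443232/ 35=-12663.77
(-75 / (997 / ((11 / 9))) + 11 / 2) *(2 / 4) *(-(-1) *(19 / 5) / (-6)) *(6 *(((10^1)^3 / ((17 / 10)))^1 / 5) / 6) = -1807850 / 8973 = -201.48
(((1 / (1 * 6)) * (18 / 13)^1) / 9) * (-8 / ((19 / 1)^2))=-8 / 14079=-0.00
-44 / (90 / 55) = -26.89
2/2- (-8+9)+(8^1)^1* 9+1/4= 289/4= 72.25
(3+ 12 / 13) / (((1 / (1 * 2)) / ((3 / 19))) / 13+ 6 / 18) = 34 / 5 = 6.80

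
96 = 96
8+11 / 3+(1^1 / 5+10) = 328 / 15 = 21.87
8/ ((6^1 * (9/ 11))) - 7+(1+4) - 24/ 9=-82/ 27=-3.04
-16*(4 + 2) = -96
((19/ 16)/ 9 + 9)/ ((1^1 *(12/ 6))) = 1315/ 288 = 4.57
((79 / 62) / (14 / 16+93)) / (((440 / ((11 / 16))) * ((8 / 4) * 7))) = 79 / 52149440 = 0.00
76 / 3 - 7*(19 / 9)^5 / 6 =-8357245 / 354294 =-23.59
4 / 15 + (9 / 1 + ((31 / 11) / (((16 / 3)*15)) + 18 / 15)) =5545 / 528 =10.50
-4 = -4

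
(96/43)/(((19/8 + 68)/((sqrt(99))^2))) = 76032/24209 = 3.14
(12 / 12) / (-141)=-1 / 141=-0.01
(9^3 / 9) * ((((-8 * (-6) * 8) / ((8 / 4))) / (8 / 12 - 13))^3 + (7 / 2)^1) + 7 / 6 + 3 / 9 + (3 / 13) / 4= -804174905493 / 2633956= -305310.68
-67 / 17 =-3.94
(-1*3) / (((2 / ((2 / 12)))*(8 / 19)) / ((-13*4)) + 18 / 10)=-1235 / 701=-1.76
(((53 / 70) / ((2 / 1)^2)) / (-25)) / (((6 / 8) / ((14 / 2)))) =-0.07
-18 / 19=-0.95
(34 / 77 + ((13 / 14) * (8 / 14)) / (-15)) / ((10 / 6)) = 3284 / 13475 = 0.24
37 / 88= 0.42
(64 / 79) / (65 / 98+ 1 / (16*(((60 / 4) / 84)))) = 62720 / 78447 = 0.80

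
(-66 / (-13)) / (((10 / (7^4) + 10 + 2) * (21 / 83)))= 313159 / 187343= 1.67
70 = 70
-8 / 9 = -0.89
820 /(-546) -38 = -10784 /273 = -39.50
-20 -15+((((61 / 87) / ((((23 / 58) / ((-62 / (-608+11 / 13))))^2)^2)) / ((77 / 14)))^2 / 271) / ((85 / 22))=-94156643012877160004146360414059891616464075521587 / 2690189800390985792684995080021070724293265023665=-35.00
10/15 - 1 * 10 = -28/3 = -9.33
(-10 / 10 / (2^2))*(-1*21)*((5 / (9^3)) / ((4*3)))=35 / 11664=0.00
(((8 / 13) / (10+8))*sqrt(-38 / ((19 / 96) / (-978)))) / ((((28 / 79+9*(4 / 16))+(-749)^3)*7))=-10112*sqrt(326) / 36248929042053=-0.00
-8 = -8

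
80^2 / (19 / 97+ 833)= 31040 / 4041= 7.68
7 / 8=0.88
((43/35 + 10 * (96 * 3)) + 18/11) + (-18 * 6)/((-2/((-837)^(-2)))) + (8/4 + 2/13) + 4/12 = 374705497748/129864735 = 2885.35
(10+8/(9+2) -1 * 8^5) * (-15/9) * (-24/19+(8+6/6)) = 88280850/209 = 422396.41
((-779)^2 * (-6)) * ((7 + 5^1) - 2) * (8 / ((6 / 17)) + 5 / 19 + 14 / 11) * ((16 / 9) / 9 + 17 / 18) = -896647501250 / 891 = -1006338385.24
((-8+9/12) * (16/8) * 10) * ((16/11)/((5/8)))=-3712/11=-337.45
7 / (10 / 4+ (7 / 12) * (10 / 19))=399 / 160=2.49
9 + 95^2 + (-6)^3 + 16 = 8834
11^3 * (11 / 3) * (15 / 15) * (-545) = -7979345 / 3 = -2659781.67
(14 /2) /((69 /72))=7.30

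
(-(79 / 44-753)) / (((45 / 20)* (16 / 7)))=231371 / 1584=146.07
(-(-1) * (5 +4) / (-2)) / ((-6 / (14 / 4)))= 21 / 8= 2.62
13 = 13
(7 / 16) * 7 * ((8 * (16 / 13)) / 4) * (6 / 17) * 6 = 3528 / 221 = 15.96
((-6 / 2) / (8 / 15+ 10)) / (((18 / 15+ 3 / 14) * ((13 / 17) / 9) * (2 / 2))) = -26775 / 11297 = -2.37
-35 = -35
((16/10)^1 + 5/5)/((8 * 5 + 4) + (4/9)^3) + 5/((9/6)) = 1635431/482100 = 3.39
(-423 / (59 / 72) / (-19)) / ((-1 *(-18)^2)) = -0.08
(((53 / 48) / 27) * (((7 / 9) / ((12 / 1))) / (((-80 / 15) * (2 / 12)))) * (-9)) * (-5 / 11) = -1855 / 152064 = -0.01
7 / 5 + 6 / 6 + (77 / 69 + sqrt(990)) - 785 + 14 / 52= -7007497 / 8970 + 3*sqrt(110)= -749.75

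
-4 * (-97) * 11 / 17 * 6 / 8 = 188.29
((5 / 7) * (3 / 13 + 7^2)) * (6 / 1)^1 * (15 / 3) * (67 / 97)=728.67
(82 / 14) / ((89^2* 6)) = 41 / 332682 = 0.00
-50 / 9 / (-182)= 25 / 819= 0.03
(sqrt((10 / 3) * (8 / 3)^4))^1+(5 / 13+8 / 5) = 14.97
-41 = -41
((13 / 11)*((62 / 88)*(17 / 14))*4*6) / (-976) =-20553 / 826672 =-0.02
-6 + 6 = 0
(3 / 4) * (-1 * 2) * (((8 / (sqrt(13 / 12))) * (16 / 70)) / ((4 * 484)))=-12 * sqrt(39) / 55055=-0.00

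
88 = 88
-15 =-15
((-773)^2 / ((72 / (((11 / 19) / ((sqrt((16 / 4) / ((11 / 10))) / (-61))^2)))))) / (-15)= -269032054489 / 820800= -327768.10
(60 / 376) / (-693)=-0.00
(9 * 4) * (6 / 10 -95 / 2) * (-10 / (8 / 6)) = 12663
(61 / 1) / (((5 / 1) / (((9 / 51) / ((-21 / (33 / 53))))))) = -2013 / 31535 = -0.06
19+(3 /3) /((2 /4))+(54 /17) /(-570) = 33906 /1615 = 20.99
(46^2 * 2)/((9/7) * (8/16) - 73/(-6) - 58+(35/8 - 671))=-710976/119585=-5.95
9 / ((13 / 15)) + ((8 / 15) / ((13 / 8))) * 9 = 867 / 65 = 13.34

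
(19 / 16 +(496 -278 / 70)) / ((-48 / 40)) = -92067 / 224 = -411.01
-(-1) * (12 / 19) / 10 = 6 / 95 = 0.06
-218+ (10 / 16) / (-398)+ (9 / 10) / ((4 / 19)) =-3402527 / 15920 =-213.73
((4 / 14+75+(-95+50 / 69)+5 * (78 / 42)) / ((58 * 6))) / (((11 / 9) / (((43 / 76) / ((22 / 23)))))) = -201541 / 14934304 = -0.01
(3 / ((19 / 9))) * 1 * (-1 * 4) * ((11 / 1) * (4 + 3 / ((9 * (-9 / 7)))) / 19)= -4444 / 361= -12.31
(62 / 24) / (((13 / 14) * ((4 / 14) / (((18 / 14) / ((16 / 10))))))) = 3255 / 416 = 7.82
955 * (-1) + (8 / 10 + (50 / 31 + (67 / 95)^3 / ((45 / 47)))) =-1138892273434 / 1196038125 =-952.22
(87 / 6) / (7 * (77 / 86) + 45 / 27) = 3741 / 2047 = 1.83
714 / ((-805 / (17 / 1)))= -1734 / 115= -15.08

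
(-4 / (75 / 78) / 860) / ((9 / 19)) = -494 / 48375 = -0.01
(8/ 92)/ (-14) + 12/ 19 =1913/ 3059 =0.63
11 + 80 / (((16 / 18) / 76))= 6851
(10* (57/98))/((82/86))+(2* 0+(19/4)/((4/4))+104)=114.85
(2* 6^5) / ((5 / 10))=31104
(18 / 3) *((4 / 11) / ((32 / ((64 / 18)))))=8 / 33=0.24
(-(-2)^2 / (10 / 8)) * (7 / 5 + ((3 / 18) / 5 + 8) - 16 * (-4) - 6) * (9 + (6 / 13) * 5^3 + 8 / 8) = -2848384 / 195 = -14607.10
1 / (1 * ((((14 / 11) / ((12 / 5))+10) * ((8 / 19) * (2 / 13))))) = 8151 / 5560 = 1.47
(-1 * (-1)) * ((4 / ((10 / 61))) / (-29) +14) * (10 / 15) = 1272 / 145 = 8.77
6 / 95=0.06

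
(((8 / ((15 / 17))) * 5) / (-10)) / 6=-34 / 45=-0.76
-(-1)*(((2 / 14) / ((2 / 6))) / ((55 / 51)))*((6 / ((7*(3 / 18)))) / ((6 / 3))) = 2754 / 2695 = 1.02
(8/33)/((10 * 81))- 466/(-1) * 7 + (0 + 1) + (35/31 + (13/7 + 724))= 11571778723/2900205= 3989.99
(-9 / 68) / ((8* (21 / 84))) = -9 / 136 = -0.07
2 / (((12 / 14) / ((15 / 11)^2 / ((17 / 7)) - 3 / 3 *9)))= -39522 / 2057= -19.21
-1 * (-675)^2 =-455625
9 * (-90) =-810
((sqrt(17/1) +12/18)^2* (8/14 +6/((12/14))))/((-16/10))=-41605/504 - 265* sqrt(17)/42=-108.56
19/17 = 1.12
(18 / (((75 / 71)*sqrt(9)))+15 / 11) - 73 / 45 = 5.42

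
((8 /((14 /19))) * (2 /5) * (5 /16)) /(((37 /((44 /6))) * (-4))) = -209 /3108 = -0.07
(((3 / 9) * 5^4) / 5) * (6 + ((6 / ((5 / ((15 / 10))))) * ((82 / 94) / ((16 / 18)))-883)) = -41135975 / 1128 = -36468.06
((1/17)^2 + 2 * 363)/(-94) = -209815/27166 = -7.72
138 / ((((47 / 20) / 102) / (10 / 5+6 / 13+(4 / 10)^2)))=47971008 / 3055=15702.46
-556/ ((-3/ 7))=3892/ 3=1297.33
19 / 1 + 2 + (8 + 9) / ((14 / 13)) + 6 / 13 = 6779 / 182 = 37.25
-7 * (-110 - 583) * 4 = 19404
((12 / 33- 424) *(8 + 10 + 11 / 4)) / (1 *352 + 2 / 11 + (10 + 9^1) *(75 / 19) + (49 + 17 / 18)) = -1740510 / 94471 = -18.42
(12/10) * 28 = 168/5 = 33.60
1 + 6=7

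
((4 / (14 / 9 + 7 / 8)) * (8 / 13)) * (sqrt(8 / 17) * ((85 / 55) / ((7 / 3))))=13824 * sqrt(34) / 175175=0.46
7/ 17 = 0.41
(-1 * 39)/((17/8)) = -312/17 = -18.35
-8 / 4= -2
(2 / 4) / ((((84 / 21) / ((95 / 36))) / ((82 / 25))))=1.08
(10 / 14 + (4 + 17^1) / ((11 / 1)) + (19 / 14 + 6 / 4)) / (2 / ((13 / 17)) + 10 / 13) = 2743 / 1694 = 1.62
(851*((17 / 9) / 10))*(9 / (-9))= -14467 / 90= -160.74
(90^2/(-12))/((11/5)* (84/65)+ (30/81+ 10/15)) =-5923125/34048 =-173.96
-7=-7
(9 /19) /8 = 9 /152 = 0.06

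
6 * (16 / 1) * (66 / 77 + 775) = 521376 / 7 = 74482.29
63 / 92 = 0.68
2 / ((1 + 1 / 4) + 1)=8 / 9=0.89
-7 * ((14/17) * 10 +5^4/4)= -78295/68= -1151.40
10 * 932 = 9320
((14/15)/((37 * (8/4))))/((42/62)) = 31/1665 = 0.02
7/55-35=-1918/55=-34.87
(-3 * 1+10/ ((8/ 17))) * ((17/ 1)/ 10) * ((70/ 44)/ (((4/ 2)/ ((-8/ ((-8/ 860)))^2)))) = 401556575/ 22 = 18252571.59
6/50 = 3/25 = 0.12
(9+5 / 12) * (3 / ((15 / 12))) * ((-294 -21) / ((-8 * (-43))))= -7119 / 344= -20.69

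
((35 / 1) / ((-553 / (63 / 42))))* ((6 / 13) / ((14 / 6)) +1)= -1635 / 14378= -0.11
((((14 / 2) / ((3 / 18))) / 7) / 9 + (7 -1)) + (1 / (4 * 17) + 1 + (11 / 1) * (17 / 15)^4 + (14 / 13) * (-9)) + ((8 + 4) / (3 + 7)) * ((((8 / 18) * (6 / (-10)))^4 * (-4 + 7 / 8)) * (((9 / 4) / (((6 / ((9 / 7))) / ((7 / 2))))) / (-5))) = 144490049 / 8950500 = 16.14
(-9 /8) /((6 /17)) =-51 /16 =-3.19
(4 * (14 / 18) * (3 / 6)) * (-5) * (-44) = 3080 / 9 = 342.22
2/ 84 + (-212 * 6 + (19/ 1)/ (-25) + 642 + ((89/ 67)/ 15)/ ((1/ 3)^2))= -44316221/ 70350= -629.94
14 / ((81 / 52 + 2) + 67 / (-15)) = -10920 / 709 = -15.40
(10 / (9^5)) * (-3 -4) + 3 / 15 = 58699 / 295245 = 0.20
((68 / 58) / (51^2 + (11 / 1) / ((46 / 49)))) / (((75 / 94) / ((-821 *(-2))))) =241400272 / 261402375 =0.92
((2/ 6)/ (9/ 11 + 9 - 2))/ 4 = 11/ 1032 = 0.01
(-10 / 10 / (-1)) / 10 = 1 / 10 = 0.10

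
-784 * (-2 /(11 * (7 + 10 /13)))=20384 /1111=18.35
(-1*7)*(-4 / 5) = 28 / 5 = 5.60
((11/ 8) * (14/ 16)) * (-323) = -388.61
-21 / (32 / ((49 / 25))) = -1.29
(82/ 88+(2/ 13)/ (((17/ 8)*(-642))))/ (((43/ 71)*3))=206484259/ 402661116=0.51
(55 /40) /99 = 1 /72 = 0.01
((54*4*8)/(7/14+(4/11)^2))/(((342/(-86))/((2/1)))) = -1331968/969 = -1374.58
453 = 453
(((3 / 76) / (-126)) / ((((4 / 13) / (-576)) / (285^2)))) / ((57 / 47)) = 274950 / 7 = 39278.57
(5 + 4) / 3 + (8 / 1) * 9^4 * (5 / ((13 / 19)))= 4986399 / 13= 383569.15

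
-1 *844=-844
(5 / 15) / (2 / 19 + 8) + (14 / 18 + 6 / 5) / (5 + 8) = 17411 / 90090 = 0.19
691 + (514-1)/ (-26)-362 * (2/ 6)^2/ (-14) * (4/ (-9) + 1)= 9919381/ 14742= 672.87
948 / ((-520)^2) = 237 / 67600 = 0.00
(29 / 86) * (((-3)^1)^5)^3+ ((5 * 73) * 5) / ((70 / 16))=-2912577001 / 602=-4838167.78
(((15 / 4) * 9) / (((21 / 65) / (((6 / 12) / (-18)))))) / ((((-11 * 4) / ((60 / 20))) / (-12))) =-2925 / 1232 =-2.37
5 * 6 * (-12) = -360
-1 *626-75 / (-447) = -93249 / 149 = -625.83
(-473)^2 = 223729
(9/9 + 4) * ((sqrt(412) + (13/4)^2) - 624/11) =-40625/176 + 10 * sqrt(103) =-129.33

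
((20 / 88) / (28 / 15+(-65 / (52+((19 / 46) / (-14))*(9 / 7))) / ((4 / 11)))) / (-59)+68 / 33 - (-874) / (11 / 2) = 63004114883 / 391397622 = 160.97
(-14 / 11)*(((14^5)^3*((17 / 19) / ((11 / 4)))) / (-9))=148100826971037237248 / 20691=7157741383743523.14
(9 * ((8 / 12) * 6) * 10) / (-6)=-60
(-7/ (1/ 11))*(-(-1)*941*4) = -289828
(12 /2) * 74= 444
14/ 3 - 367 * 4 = -4390/ 3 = -1463.33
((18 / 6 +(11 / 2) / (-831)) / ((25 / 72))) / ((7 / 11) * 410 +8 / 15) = 197010 / 5974613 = 0.03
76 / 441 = 0.17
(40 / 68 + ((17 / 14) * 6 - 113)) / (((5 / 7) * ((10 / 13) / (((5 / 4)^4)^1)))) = -2032875 / 4352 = -467.11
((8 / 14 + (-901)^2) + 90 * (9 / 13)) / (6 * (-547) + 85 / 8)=-591036904 / 2381561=-248.17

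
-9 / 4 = -2.25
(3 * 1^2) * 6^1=18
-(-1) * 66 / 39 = 22 / 13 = 1.69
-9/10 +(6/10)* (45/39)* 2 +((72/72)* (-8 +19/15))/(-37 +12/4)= 2263/3315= 0.68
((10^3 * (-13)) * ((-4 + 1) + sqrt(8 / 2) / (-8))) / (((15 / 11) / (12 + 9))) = 650650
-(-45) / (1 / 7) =315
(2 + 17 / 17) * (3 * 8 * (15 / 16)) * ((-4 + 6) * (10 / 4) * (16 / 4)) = 1350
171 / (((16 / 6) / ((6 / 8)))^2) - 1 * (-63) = 78363 / 1024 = 76.53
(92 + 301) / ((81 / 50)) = 6550 / 27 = 242.59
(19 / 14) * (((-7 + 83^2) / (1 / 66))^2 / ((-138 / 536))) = -175087181747808 / 161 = -1087498023278.31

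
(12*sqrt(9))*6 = 216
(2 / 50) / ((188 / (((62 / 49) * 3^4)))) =2511 / 115150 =0.02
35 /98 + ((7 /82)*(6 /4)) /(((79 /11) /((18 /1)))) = 15374 /22673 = 0.68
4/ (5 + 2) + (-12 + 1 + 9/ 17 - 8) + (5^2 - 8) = -107/ 119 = -0.90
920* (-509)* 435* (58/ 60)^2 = -571044046/ 3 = -190348015.33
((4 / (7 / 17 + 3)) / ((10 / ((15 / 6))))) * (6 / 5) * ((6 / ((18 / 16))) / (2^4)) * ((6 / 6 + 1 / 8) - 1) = 17 / 1160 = 0.01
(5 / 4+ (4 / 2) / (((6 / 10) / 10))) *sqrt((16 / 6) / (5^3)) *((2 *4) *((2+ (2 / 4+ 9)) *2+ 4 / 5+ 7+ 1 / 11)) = 564068 *sqrt(30) / 2475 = 1248.29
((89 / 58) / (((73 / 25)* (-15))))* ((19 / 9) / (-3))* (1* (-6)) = -8455 / 57159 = -0.15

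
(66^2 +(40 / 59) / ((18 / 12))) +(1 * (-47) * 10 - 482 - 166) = 3238.45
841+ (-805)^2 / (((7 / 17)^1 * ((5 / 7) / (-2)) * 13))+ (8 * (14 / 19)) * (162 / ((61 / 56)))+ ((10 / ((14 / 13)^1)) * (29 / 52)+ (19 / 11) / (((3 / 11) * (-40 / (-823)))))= -4266606178637 / 12656280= -337113.76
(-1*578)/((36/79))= -22831/18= -1268.39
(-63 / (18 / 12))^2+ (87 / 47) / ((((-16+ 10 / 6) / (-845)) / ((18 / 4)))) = 9114993 / 4042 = 2255.07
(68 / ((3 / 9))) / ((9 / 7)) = 476 / 3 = 158.67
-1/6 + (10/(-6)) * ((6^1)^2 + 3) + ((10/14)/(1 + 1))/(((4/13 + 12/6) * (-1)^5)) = -1829/28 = -65.32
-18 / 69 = -6 / 23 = -0.26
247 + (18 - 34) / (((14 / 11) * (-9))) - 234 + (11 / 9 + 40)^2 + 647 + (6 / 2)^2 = 1343602 / 567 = 2369.67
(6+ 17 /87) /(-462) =-7 /522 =-0.01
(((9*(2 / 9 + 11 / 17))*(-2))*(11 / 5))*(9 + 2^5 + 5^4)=-1948716 / 85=-22926.07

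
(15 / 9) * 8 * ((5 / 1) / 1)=66.67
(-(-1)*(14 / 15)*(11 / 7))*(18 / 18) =22 / 15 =1.47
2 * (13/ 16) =13/ 8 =1.62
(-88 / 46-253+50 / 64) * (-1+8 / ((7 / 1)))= -187041 / 5152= -36.30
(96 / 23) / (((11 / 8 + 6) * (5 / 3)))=2304 / 6785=0.34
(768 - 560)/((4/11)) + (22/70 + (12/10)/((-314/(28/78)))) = 40883173/71435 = 572.31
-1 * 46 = -46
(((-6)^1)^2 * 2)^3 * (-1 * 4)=-1492992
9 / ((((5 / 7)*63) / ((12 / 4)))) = 3 / 5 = 0.60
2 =2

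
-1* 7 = -7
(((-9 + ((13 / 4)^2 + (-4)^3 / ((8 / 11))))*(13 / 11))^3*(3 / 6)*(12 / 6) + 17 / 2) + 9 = -5811516398659 / 5451776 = -1065985.91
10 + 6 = 16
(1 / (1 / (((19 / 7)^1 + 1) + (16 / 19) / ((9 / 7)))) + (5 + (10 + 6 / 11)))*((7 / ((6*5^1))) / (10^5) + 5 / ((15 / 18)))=4719907835519 / 39501000000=119.49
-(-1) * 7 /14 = 0.50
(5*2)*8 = 80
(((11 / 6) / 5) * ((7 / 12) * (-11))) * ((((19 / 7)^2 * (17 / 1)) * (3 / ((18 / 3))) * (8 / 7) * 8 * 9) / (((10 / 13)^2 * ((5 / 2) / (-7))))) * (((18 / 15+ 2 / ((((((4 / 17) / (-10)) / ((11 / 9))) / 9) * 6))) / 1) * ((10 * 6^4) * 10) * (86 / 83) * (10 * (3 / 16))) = -32443375106924496 / 14525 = -2233623071044.72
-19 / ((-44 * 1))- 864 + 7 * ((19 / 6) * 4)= -774.90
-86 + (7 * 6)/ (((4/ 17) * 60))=-83.02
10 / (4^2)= 5 / 8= 0.62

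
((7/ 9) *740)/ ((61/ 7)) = 36260/ 549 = 66.05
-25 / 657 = -0.04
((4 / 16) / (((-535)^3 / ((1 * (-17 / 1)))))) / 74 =17 / 45326591000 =0.00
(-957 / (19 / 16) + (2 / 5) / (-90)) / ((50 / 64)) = -110247008 / 106875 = -1031.55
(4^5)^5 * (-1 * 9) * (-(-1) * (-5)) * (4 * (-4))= -810647932926689280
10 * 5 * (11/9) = 550/9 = 61.11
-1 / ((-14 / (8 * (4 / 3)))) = 16 / 21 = 0.76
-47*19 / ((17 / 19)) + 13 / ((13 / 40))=-16287 / 17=-958.06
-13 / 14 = -0.93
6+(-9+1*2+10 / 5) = 1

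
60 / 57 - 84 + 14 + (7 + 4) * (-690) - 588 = -156692 / 19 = -8246.95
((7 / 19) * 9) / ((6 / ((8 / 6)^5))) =3584 / 1539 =2.33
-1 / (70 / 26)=-13 / 35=-0.37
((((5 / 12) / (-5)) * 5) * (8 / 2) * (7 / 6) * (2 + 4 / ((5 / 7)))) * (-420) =18620 / 3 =6206.67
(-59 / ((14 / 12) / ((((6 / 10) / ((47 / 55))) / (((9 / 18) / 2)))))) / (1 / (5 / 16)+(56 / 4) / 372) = -43457040 / 990619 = -43.87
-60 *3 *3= -540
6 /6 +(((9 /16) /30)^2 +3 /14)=217663 /179200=1.21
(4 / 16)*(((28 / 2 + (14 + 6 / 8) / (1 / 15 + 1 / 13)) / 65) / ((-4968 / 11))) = -143803 / 144668160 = -0.00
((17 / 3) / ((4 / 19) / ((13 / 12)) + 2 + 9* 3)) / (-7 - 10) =-247 / 21633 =-0.01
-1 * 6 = -6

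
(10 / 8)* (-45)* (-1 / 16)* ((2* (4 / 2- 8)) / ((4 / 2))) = -675 / 32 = -21.09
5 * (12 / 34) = 30 / 17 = 1.76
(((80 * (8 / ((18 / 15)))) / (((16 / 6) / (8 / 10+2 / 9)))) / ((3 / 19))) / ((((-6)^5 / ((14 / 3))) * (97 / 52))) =-795340 / 1909251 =-0.42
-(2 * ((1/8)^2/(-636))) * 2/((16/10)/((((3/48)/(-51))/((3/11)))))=-55/199286784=-0.00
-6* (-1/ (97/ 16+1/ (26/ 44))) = 1248/ 1613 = 0.77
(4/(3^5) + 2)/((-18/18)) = -490/243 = -2.02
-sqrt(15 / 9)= -sqrt(15) / 3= -1.29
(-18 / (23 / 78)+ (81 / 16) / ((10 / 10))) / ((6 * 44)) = -6867 / 32384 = -0.21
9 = 9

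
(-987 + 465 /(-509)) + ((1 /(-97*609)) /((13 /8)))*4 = -386161635040 /390886041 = -987.91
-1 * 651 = -651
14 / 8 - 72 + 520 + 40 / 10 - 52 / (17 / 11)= 28567 / 68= 420.10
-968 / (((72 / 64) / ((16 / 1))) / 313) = -38781952 / 9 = -4309105.78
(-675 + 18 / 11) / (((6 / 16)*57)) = -6584 / 209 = -31.50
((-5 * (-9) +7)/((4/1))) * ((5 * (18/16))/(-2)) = -585/16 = -36.56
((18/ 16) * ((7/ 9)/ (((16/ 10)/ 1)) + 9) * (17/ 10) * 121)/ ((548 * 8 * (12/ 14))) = 9834517/ 16834560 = 0.58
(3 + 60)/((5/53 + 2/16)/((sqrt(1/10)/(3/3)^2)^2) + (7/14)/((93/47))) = 1242108/48227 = 25.76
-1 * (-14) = 14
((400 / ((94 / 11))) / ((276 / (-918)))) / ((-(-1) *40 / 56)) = -235620 / 1081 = -217.96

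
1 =1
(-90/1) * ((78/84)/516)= -195/1204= -0.16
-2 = -2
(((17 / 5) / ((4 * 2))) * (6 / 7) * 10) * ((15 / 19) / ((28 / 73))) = 55845 / 7448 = 7.50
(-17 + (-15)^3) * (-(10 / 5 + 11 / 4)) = 16112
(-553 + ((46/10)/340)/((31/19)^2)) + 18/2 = -888724497/1633700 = -543.99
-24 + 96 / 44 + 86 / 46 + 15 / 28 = -137521 / 7084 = -19.41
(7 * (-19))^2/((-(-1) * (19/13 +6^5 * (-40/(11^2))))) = -27824797/4041221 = -6.89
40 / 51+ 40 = 2080 / 51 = 40.78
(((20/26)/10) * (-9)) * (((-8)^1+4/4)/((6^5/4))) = 7/2808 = 0.00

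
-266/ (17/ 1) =-266/ 17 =-15.65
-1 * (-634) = 634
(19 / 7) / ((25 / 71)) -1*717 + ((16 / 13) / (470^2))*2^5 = -3564525446 / 5025475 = -709.29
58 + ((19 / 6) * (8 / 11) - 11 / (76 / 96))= 29098 / 627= 46.41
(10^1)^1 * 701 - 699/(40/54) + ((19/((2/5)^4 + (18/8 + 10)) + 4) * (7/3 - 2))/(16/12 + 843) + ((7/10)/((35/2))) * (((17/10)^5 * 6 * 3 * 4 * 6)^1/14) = 258634491948383267/42511457734375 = 6083.88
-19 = -19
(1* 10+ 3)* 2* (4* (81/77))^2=2729376/5929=460.34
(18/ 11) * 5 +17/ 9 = 997/ 99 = 10.07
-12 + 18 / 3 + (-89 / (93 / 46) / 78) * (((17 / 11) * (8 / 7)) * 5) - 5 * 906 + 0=-1268201504 / 279279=-4540.98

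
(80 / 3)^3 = 512000 / 27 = 18962.96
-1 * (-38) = 38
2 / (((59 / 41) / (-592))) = -48544 / 59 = -822.78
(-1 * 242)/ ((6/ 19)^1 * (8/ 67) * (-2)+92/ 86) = -243.37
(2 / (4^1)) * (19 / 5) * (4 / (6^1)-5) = -247 / 30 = -8.23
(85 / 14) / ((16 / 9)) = 765 / 224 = 3.42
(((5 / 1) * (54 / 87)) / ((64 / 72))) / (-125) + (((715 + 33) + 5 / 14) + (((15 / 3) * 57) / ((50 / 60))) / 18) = 15576783 / 20300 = 767.33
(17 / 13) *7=119 / 13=9.15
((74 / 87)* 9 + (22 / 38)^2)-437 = -429.01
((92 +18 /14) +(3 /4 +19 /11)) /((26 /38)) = 560405 /4004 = 139.96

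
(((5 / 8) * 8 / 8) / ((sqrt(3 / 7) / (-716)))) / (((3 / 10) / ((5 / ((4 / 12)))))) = -34178.38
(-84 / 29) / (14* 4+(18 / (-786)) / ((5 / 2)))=-27510 / 531773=-0.05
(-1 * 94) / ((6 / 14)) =-658 / 3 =-219.33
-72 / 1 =-72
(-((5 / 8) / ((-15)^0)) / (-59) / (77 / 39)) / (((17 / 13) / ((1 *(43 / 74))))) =109005 / 45720752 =0.00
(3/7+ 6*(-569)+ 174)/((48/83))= -627397/112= -5601.76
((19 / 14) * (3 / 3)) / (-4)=-0.34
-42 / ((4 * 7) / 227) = -681 / 2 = -340.50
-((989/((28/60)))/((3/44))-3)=-217559/7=-31079.86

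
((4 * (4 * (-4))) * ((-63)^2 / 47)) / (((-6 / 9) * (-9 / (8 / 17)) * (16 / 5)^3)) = -165375 / 12784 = -12.94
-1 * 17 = -17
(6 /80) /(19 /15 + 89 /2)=9 /5492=0.00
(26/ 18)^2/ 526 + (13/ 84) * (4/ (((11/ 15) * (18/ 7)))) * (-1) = -75998/ 234333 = -0.32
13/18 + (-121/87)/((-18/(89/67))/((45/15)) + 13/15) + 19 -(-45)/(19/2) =109139245/4393674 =24.84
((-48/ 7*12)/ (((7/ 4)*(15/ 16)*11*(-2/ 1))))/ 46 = 3072/ 61985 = 0.05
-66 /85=-0.78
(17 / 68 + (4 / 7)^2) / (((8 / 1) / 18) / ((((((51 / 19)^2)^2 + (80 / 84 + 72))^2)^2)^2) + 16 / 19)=399213594549538259221930001315673799983159445994749834871888299669499747 / 583108445508780620448165773005423019293483623234765250370563918102674160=0.68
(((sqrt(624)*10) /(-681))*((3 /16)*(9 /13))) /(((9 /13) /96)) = -240*sqrt(39) /227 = -6.60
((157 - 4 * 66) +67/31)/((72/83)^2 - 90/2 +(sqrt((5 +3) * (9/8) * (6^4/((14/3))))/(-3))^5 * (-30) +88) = 113419791257022250/36761893768475549515372234943 - 15423327890349462720000 * sqrt(42)/36761893768475549515372234943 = -0.00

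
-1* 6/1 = -6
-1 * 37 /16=-37 /16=-2.31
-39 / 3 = -13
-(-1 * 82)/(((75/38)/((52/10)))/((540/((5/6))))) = 17499456/125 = 139995.65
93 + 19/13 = 94.46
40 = 40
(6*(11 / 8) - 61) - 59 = -447 / 4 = -111.75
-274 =-274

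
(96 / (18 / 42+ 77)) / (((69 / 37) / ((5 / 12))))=5180 / 18699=0.28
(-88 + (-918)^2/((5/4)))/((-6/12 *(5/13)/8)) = -701054848/25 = -28042193.92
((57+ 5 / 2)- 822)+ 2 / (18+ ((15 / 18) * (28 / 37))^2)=-172817333 / 226678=-762.39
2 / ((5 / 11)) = 22 / 5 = 4.40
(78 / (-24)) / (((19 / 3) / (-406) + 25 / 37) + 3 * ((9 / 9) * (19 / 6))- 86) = 292929 / 6835604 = 0.04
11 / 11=1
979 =979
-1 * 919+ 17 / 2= -1821 / 2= -910.50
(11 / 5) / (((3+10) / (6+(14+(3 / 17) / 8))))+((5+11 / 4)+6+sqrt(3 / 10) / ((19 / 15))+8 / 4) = 3 * sqrt(30) / 38+169183 / 8840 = 19.57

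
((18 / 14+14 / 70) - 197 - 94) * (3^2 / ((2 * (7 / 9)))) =-820773 / 490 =-1675.05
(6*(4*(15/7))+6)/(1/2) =804/7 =114.86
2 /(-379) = -2 /379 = -0.01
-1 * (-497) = 497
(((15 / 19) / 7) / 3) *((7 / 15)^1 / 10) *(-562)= -0.99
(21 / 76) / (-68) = -21 / 5168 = -0.00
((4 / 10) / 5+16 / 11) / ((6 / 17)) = 3587 / 825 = 4.35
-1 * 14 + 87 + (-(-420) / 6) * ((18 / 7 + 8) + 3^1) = 1023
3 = 3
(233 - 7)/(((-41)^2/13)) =2938/1681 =1.75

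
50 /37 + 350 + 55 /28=366035 /1036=353.32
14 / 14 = 1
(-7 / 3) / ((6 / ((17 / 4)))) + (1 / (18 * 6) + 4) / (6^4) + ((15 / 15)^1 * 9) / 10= -524659 / 699840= -0.75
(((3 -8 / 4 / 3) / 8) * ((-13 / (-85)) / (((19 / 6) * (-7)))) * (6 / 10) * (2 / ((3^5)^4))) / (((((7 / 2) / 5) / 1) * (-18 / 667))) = 8671 / 236508585919830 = 0.00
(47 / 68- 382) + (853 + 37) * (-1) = -86449 / 68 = -1271.31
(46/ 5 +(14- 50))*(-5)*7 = 938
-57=-57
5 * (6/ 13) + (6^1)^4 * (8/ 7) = 134994/ 91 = 1483.45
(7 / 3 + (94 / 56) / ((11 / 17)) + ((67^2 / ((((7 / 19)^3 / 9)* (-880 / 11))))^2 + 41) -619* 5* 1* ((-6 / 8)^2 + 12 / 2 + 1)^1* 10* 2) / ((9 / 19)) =47926481395252710587 / 223627219200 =214314167.87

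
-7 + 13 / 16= -99 / 16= -6.19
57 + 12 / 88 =1257 / 22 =57.14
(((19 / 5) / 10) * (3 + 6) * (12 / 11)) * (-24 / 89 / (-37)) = 24624 / 905575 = 0.03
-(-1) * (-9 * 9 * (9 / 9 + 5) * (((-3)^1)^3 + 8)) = 9234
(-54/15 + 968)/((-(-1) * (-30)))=-2411/75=-32.15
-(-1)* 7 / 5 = 7 / 5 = 1.40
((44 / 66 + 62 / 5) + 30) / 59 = 646 / 885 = 0.73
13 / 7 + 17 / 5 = 184 / 35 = 5.26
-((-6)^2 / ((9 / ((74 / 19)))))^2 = -87616 / 361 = -242.70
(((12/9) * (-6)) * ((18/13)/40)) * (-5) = 18/13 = 1.38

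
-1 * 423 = -423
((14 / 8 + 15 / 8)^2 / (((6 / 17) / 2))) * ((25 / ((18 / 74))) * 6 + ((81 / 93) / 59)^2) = 88479815834989 / 1926858816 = 45919.20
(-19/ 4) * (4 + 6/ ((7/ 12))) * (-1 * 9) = 4275/ 7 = 610.71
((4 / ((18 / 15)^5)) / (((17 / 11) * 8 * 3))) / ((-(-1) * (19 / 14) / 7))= 1684375 / 7534944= 0.22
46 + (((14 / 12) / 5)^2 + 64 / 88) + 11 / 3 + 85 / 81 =4588451 / 89100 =51.50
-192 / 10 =-96 / 5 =-19.20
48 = 48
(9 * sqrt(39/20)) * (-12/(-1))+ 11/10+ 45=461/10+ 54 * sqrt(195)/5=196.91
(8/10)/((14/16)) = 32/35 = 0.91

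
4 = 4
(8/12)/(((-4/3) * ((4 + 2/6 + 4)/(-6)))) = 9/25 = 0.36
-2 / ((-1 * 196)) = 0.01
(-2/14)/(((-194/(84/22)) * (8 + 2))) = 3/10670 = 0.00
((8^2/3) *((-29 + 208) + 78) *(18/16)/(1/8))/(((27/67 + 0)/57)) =20938304/3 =6979434.67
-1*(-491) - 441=50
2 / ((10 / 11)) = 11 / 5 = 2.20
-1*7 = -7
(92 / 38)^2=2116 / 361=5.86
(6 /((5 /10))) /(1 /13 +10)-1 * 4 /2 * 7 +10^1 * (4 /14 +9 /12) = -4497 /1834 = -2.45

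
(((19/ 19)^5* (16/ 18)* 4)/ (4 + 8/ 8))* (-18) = -64/ 5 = -12.80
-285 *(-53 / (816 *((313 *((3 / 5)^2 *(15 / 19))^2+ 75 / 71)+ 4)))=0.61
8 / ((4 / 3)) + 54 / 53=372 / 53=7.02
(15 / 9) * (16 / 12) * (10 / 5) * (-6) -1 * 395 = -1265 / 3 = -421.67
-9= -9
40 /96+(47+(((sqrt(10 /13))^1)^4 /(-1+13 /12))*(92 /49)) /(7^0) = 6036689 /99372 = 60.75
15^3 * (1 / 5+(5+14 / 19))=380700 / 19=20036.84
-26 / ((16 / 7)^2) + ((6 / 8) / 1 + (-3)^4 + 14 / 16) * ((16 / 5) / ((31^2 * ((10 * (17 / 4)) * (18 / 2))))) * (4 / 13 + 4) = -30420554633 / 6116572800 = -4.97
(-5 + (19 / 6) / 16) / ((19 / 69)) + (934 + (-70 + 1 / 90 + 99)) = 25870849 / 27360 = 945.57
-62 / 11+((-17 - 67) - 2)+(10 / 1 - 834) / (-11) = -184 / 11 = -16.73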